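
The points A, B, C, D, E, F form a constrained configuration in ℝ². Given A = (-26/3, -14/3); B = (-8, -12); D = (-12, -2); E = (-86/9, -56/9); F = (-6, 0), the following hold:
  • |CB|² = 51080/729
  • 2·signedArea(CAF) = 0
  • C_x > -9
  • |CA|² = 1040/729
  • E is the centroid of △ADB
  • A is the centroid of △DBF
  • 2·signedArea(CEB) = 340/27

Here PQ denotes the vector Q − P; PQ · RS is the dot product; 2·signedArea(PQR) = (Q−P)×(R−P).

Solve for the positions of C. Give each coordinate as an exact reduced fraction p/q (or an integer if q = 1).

1. C_x = -218/27  [2·signedArea(CAF) = 0 ∩ 2·signedArea(CEB) = 340/27]
2. C_y = -98/27  [2·signedArea(CAF) = 0 ∩ 2·signedArea(CEB) = 340/27]
   → C = (-218/27, -98/27)

C = (-218/27, -98/27)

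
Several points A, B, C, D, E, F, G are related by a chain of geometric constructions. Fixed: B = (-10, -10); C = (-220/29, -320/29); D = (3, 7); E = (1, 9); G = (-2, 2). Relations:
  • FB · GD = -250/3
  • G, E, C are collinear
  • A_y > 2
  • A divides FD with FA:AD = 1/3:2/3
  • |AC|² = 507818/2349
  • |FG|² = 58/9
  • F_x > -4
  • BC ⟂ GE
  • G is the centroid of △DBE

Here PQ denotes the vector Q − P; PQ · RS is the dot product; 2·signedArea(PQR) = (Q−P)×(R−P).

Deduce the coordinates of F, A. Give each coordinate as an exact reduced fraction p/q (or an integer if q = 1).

1. F_x = -3  [line -5·x + -5·y + -50/3 = 0 ∩ |FG|² = 58/9]
2. F_y = -1/3  [line -5·x + -5·y + -50/3 = 0 ∩ |FG|² = 58/9]
   → F = (-3, -1/3)
3. A_x = -1  [A divides FD with FA:AD = 1/3:2/3]
4. A_y = 19/9  [A divides FD with FA:AD = 1/3:2/3]
   → A = (-1, 19/9)

A = (-1, 19/9)
F = (-3, -1/3)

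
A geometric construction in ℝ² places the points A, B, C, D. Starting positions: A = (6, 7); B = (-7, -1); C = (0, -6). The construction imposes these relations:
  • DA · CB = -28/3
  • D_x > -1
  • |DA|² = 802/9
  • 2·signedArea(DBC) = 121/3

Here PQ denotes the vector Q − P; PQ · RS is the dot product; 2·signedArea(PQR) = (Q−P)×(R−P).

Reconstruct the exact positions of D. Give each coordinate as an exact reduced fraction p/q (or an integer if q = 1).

1. D_x = -1/3  [2·signedArea(DBC) = 121/3 ∩ DA · CB = -28/3]
2. D_y = 0  [2·signedArea(DBC) = 121/3 ∩ DA · CB = -28/3]
   → D = (-1/3, 0)

D = (-1/3, 0)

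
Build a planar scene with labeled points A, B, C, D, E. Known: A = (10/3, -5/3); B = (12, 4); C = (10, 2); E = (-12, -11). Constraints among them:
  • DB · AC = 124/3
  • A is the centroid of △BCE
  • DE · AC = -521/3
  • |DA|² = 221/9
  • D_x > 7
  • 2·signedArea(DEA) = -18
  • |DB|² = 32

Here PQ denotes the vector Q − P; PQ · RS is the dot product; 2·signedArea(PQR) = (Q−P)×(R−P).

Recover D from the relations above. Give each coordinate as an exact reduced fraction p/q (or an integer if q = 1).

1. D_x = 8  [DE · AC = -521/3 ∩ 2·signedArea(DEA) = -18]
2. D_y = 0  [DE · AC = -521/3 ∩ 2·signedArea(DEA) = -18]
   → D = (8, 0)

D = (8, 0)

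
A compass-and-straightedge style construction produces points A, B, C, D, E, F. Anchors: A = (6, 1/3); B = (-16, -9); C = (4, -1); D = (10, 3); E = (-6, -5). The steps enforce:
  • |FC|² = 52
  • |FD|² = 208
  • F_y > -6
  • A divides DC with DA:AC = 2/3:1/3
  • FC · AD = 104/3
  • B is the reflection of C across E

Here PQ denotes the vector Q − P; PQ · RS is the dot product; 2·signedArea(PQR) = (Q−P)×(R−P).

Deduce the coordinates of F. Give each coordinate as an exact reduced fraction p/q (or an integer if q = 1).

F = (-2, -5)

1. F_x = -2  [line -4·x + -8/3·y + -64/3 = 0 ∩ |FD|² = 208]
2. F_y = -5  [line -4·x + -8/3·y + -64/3 = 0 ∩ |FD|² = 208]
   → F = (-2, -5)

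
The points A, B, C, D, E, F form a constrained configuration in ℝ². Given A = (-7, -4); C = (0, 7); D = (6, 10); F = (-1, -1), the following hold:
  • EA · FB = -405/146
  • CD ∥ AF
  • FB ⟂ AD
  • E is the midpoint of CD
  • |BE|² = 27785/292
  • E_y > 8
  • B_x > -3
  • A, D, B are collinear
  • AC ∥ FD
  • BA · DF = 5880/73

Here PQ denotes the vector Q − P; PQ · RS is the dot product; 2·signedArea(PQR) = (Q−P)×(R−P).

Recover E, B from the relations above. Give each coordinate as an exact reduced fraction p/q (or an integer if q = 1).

1. E_x = 3  [E is the midpoint of CD]
2. E_y = 17/2  [E is the midpoint of CD]
   → E = (3, 17/2)
3. B_x = -199/73  [A, D, B are collinear ∩ FB ⟂ AD]
4. B_y = 44/73  [A, D, B are collinear ∩ FB ⟂ AD]
   → B = (-199/73, 44/73)

B = (-199/73, 44/73)
E = (3, 17/2)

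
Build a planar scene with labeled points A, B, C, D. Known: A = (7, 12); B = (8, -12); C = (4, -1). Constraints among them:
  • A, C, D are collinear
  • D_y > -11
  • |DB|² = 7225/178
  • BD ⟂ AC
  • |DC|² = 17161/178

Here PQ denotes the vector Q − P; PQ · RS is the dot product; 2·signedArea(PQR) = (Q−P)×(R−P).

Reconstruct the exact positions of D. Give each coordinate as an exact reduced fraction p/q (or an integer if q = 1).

D = (319/178, -1881/178)

1. D_x = 319/178  [A, C, D are collinear ∩ BD ⟂ AC]
2. D_y = -1881/178  [A, C, D are collinear ∩ BD ⟂ AC]
   → D = (319/178, -1881/178)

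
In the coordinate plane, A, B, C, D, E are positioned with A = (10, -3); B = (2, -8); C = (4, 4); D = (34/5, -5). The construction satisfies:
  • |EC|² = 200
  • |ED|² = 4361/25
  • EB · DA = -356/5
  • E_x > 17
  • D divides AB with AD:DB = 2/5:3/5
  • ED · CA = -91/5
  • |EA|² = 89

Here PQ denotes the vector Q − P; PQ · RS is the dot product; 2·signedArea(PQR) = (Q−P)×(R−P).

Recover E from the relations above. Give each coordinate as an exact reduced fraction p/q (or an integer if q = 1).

E = (18, 2)

1. E_x = 18  [ED · CA = -91/5 ∩ EB · DA = -356/5]
2. E_y = 2  [ED · CA = -91/5 ∩ EB · DA = -356/5]
   → E = (18, 2)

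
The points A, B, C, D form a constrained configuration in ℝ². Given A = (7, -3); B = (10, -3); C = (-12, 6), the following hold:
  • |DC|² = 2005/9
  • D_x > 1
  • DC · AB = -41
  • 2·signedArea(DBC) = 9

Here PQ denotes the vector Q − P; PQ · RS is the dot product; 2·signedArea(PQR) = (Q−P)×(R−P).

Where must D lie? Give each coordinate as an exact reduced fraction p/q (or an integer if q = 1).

D = (5/3, 0)

1. D_x = 5/3  [2·signedArea(DBC) = 9 ∩ DC · AB = -41]
2. D_y = 0  [2·signedArea(DBC) = 9 ∩ DC · AB = -41]
   → D = (5/3, 0)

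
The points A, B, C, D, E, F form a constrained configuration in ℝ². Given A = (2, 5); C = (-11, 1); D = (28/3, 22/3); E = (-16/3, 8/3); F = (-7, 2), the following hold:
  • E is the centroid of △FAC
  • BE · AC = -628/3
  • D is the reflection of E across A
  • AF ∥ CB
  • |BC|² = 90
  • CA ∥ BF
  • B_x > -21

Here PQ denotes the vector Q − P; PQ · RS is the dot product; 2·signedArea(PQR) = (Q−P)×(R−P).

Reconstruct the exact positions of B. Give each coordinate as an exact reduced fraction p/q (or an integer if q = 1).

1. B_x = -20  [CA ∥ BF ∩ AF ∥ CB]
2. B_y = -2  [CA ∥ BF ∩ AF ∥ CB]
   → B = (-20, -2)

B = (-20, -2)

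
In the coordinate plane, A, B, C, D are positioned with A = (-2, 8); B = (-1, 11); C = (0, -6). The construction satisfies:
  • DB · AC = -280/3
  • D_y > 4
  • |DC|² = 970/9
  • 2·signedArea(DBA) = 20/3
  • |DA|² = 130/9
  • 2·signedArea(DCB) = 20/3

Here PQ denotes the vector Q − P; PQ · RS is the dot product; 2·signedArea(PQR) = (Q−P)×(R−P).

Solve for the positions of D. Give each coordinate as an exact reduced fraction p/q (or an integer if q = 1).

1. D_x = -1  [2·signedArea(DCB) = 20/3 ∩ 2·signedArea(DBA) = 20/3]
2. D_y = 13/3  [2·signedArea(DCB) = 20/3 ∩ 2·signedArea(DBA) = 20/3]
   → D = (-1, 13/3)

D = (-1, 13/3)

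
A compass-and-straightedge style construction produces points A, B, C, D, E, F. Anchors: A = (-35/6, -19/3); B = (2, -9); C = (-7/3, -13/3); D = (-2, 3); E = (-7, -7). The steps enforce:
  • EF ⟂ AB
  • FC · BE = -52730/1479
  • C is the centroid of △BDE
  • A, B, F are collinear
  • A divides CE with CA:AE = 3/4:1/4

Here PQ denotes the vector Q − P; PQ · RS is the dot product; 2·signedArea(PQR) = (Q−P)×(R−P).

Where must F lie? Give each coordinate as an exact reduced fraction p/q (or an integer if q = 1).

1. F_x = -3291/493  [A, B, F are collinear ∩ EF ⟂ AB]
2. F_y = -2981/493  [A, B, F are collinear ∩ EF ⟂ AB]
   → F = (-3291/493, -2981/493)

F = (-3291/493, -2981/493)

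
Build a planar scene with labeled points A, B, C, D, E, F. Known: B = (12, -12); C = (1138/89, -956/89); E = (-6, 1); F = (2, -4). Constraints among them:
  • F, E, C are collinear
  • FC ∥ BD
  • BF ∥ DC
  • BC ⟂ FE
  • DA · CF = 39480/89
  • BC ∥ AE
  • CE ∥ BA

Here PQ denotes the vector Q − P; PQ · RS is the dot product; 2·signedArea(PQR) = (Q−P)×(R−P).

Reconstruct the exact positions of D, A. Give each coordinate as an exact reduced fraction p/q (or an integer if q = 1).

A = (-604/89, -23/89)
D = (2028/89, -1668/89)

1. D_x = 2028/89  [BF ∥ DC ∩ FC ∥ BD]
2. D_y = -1668/89  [BF ∥ DC ∩ FC ∥ BD]
   → D = (2028/89, -1668/89)
3. A_x = -604/89  [BC ∥ AE ∩ CE ∥ BA]
4. A_y = -23/89  [BC ∥ AE ∩ CE ∥ BA]
   → A = (-604/89, -23/89)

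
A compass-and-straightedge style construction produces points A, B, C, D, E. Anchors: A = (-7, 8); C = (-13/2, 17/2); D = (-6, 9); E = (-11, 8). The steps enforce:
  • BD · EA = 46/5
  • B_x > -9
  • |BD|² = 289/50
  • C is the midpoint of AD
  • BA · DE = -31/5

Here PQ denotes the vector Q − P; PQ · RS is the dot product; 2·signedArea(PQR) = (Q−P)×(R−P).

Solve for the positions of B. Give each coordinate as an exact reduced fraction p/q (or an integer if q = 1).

1. B_x = -83/10  [BD · EA = 46/5 ∩ BA · DE = -31/5]
2. B_y = 83/10  [BD · EA = 46/5 ∩ BA · DE = -31/5]
   → B = (-83/10, 83/10)

B = (-83/10, 83/10)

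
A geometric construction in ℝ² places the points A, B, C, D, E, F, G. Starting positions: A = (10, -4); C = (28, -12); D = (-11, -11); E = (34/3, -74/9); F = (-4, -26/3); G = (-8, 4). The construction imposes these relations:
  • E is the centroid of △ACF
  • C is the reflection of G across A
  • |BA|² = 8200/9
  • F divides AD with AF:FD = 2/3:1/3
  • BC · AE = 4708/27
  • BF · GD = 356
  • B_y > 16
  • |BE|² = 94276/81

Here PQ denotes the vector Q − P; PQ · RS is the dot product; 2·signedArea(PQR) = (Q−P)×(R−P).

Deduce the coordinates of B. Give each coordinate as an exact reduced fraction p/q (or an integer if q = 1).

1. B_x = -12  [BF · GD = 356 ∩ BC · AE = 4708/27]
2. B_y = 50/3  [BF · GD = 356 ∩ BC · AE = 4708/27]
   → B = (-12, 50/3)

B = (-12, 50/3)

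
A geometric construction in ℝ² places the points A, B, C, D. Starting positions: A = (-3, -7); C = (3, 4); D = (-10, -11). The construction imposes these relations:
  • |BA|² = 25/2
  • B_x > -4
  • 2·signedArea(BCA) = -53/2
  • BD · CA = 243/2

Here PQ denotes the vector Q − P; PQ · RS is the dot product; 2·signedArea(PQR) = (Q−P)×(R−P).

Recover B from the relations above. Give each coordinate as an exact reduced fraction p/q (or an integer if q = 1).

1. B_x = -7/2  [2·signedArea(BCA) = -53/2 ∩ BD · CA = 243/2]
2. B_y = -7/2  [2·signedArea(BCA) = -53/2 ∩ BD · CA = 243/2]
   → B = (-7/2, -7/2)

B = (-7/2, -7/2)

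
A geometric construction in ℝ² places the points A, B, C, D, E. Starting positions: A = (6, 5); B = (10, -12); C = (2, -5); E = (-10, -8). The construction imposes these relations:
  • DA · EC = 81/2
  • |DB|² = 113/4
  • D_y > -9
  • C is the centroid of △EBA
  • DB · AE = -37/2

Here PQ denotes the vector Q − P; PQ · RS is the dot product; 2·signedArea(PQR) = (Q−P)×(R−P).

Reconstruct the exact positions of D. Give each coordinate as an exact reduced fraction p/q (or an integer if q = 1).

D = (6, -17/2)

1. D_x = 6  [DB · AE = -37/2 ∩ DA · EC = 81/2]
2. D_y = -17/2  [DB · AE = -37/2 ∩ DA · EC = 81/2]
   → D = (6, -17/2)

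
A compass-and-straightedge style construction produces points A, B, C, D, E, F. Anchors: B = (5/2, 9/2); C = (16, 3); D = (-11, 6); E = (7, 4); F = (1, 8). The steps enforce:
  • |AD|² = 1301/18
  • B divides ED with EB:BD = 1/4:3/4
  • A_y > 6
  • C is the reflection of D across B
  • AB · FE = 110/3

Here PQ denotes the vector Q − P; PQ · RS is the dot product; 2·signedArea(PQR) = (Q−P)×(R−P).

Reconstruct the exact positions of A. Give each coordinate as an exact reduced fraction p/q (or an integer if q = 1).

A = (-5/2, 37/6)

1. A_x = -5/2  [line -6·x + 4·y + -119/3 = 0 ∩ |AD|² = 1301/18]
2. A_y = 37/6  [line -6·x + 4·y + -119/3 = 0 ∩ |AD|² = 1301/18]
   → A = (-5/2, 37/6)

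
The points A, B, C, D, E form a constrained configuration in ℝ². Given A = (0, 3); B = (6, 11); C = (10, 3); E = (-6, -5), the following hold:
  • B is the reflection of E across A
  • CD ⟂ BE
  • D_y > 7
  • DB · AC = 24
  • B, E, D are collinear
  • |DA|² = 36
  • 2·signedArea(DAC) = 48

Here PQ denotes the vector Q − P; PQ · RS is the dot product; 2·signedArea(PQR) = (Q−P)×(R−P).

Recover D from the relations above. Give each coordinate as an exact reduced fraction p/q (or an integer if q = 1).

1. D_x = 18/5  [B, E, D are collinear ∩ CD ⟂ BE]
2. D_y = 39/5  [B, E, D are collinear ∩ CD ⟂ BE]
   → D = (18/5, 39/5)

D = (18/5, 39/5)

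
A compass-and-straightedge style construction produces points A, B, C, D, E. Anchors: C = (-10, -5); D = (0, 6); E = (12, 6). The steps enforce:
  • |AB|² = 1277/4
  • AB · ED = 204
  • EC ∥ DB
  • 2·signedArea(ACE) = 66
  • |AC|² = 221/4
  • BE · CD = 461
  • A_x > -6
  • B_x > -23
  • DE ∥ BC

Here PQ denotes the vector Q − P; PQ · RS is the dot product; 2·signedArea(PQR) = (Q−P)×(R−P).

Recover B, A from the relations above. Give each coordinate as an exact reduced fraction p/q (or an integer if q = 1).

A = (-5, 1/2)
B = (-22, -5)

1. B_x = -22  [DE ∥ BC ∩ EC ∥ DB]
2. B_y = -5  [DE ∥ BC ∩ EC ∥ DB]
   → B = (-22, -5)
3. A_x = -5  [2·signedArea(ACE) = 66 ∩ AB · ED = 204]
4. A_y = 1/2  [2·signedArea(ACE) = 66 ∩ AB · ED = 204]
   → A = (-5, 1/2)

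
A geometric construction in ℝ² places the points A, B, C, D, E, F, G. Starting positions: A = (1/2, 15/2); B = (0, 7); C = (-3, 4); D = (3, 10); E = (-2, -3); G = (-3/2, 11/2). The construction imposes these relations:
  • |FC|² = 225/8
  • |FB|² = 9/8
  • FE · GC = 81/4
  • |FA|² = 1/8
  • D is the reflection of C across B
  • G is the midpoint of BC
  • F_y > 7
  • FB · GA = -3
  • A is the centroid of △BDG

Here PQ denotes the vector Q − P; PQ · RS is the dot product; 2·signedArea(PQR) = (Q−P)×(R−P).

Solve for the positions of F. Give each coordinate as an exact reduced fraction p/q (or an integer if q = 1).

F = (3/4, 31/4)

1. F_x = 3/4  [line -2·x + -2·y + 17 = 0 ∩ |FA|² = 1/8]
2. F_y = 31/4  [line -2·x + -2·y + 17 = 0 ∩ |FA|² = 1/8]
   → F = (3/4, 31/4)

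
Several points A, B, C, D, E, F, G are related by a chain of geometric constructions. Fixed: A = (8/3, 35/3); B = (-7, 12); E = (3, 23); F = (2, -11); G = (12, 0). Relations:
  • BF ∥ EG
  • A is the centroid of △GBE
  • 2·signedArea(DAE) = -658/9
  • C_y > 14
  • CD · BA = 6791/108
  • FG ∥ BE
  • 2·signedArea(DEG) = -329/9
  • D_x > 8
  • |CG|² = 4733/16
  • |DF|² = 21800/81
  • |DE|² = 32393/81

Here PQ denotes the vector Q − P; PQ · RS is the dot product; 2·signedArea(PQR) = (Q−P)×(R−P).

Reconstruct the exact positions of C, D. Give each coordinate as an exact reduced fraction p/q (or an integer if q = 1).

1. D_x = 80/9  [2·signedArea(DEG) = -329/9 ∩ 2·signedArea(DAE) = -658/9]
2. D_y = 35/9  [2·signedArea(DEG) = -329/9 ∩ 2·signedArea(DAE) = -658/9]
   → D = (80/9, 35/9)
3. C_x = 11/4  [line -29/3·x + 1/3·y + 87/4 = 0 ∩ |CG|² = 4733/16]
4. C_y = 29/2  [line -29/3·x + 1/3·y + 87/4 = 0 ∩ |CG|² = 4733/16]
   → C = (11/4, 29/2)

C = (11/4, 29/2)
D = (80/9, 35/9)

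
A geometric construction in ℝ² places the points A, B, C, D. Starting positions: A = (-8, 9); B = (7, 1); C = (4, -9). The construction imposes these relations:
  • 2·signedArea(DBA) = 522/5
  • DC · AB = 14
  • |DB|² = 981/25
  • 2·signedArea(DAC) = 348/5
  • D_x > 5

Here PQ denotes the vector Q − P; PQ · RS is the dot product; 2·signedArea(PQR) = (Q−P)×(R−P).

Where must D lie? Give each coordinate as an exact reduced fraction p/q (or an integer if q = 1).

1. D_x = 26/5  [DC · AB = 14 ∩ 2·signedArea(DAC) = 348/5]
2. D_y = -5  [DC · AB = 14 ∩ 2·signedArea(DAC) = 348/5]
   → D = (26/5, -5)

D = (26/5, -5)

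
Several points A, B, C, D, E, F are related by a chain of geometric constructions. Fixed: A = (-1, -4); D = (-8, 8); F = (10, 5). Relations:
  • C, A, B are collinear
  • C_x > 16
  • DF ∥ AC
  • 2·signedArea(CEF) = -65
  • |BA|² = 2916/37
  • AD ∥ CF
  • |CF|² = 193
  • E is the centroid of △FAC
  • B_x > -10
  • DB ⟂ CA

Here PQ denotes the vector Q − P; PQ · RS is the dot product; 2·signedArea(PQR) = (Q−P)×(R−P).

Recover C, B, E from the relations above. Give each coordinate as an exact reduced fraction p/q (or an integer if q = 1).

B = (-361/37, -94/37)
C = (17, -7)
E = (26/3, -2)

1. C_x = 17  [AD ∥ CF ∩ DF ∥ AC]
2. C_y = -7  [AD ∥ CF ∩ DF ∥ AC]
   → C = (17, -7)
3. B_x = -361/37  [C, A, B are collinear ∩ DB ⟂ CA]
4. B_y = -94/37  [C, A, B are collinear ∩ DB ⟂ CA]
   → B = (-361/37, -94/37)
5. E_x = 26/3  [E is the centroid of △FAC]
6. E_y = -2  [E is the centroid of △FAC]
   → E = (26/3, -2)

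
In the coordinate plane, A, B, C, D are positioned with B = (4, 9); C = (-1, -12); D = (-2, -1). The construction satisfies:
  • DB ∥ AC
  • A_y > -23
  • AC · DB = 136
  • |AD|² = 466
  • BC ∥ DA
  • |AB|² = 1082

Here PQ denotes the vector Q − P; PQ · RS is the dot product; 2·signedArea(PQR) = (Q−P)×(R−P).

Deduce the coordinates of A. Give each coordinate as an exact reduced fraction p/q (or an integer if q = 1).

1. A_x = -7  [DB ∥ AC ∩ BC ∥ DA]
2. A_y = -22  [DB ∥ AC ∩ BC ∥ DA]
   → A = (-7, -22)

A = (-7, -22)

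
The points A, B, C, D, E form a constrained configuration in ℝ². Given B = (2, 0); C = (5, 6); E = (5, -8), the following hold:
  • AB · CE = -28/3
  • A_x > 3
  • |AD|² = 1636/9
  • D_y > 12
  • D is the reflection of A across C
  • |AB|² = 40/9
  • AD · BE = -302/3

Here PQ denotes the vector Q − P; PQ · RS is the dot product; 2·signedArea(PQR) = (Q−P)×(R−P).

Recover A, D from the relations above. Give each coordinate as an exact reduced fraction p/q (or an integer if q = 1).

A = (4, -2/3)
D = (6, 38/3)

1. A_y = -2/3  [AB · CE = -28/3]
2. A_x = 4  [|AB|² = 40/9]
   → A = (4, -2/3)
3. D_x = 6  [D is the reflection of A across C]
4. D_y = 38/3  [D is the reflection of A across C]
   → D = (6, 38/3)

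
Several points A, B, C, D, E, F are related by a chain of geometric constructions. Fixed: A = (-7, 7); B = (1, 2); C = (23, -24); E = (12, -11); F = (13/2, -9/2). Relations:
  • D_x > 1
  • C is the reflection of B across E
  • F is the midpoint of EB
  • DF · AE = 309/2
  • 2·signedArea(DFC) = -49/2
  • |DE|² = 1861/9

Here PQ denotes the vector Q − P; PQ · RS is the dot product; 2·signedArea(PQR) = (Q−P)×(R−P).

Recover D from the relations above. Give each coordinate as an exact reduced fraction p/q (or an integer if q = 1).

D = (2, -2/3)

1. D_x = 2  [DF · AE = 309/2 ∩ 2·signedArea(DFC) = -49/2]
2. D_y = -2/3  [DF · AE = 309/2 ∩ 2·signedArea(DFC) = -49/2]
   → D = (2, -2/3)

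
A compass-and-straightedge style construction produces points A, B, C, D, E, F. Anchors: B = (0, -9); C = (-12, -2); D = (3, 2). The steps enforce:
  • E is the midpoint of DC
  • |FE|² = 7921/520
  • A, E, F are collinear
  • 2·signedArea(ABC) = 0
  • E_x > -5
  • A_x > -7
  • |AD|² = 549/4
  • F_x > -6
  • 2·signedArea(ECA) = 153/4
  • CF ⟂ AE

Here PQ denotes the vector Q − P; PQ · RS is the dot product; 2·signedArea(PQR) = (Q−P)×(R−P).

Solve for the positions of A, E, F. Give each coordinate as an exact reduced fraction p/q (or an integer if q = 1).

A = (-6, -11/2)
E = (-9/2, 0)
F = (-1437/260, -979/260)

1. E_x = -9/2  [E is the midpoint of DC]
2. E_y = 0  [E is the midpoint of DC]
   → E = (-9/2, 0)
3. A_x = -6  [2·signedArea(ABC) = 0 ∩ 2·signedArea(ECA) = 153/4]
4. A_y = -11/2  [2·signedArea(ABC) = 0 ∩ 2·signedArea(ECA) = 153/4]
   → A = (-6, -11/2)
5. F_x = -1437/260  [A, E, F are collinear ∩ CF ⟂ AE]
6. F_y = -979/260  [A, E, F are collinear ∩ CF ⟂ AE]
   → F = (-1437/260, -979/260)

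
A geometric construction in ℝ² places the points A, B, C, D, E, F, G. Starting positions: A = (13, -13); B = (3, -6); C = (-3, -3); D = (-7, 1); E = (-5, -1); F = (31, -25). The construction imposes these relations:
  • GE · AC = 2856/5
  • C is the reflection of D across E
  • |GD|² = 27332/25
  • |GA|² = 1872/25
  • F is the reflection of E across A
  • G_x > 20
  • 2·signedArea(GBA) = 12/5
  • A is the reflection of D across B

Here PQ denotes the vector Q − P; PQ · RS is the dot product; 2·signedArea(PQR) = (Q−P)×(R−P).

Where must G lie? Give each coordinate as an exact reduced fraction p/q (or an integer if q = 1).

1. G_x = 101/5  [GE · AC = 2856/5 ∩ 2·signedArea(GBA) = 12/5]
2. G_y = -89/5  [GE · AC = 2856/5 ∩ 2·signedArea(GBA) = 12/5]
   → G = (101/5, -89/5)

G = (101/5, -89/5)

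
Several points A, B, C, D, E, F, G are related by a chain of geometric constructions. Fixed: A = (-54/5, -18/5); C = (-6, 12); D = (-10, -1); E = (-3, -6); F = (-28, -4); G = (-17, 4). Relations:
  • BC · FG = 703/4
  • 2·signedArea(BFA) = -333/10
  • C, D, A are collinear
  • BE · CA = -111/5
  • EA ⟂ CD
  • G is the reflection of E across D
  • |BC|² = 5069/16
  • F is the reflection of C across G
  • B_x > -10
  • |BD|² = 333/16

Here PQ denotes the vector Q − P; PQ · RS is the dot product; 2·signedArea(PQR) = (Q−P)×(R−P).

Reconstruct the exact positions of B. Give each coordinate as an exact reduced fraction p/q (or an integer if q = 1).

B = (-37/4, -11/2)

1. B_x = -37/4  [BC · FG = 703/4 ∩ 2·signedArea(BFA) = -333/10]
2. B_y = -11/2  [BC · FG = 703/4 ∩ 2·signedArea(BFA) = -333/10]
   → B = (-37/4, -11/2)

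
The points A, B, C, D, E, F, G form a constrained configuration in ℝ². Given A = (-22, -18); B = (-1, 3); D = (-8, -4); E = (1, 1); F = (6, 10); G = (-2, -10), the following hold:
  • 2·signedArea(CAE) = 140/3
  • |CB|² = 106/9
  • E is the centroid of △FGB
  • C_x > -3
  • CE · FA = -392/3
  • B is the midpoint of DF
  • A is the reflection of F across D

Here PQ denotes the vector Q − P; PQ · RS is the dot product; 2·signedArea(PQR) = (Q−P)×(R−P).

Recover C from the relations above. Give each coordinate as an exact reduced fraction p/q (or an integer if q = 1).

1. C_x = -8/3  [2·signedArea(CAE) = 140/3 ∩ CE · FA = -392/3]
2. C_y = 0  [2·signedArea(CAE) = 140/3 ∩ CE · FA = -392/3]
   → C = (-8/3, 0)

C = (-8/3, 0)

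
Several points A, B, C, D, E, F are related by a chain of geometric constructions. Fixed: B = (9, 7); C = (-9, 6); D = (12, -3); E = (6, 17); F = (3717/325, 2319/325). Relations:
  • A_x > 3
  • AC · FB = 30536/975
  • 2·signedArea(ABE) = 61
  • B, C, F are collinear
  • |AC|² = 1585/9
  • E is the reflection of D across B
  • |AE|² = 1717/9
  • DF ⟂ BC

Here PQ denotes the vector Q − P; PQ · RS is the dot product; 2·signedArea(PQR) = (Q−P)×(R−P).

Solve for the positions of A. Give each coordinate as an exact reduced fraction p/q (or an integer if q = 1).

1. A_x = 4  [2·signedArea(ABE) = 61 ∩ AC · FB = 30536/975]
2. A_y = 10/3  [2·signedArea(ABE) = 61 ∩ AC · FB = 30536/975]
   → A = (4, 10/3)

A = (4, 10/3)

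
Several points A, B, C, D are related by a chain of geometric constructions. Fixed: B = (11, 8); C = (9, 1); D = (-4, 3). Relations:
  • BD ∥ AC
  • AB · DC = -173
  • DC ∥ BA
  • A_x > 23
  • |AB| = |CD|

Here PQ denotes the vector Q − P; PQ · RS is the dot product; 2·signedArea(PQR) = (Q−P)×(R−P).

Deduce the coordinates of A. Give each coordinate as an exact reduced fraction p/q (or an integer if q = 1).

A = (24, 6)

1. A_x = 24  [BD ∥ AC ∩ DC ∥ BA]
2. A_y = 6  [BD ∥ AC ∩ DC ∥ BA]
   → A = (24, 6)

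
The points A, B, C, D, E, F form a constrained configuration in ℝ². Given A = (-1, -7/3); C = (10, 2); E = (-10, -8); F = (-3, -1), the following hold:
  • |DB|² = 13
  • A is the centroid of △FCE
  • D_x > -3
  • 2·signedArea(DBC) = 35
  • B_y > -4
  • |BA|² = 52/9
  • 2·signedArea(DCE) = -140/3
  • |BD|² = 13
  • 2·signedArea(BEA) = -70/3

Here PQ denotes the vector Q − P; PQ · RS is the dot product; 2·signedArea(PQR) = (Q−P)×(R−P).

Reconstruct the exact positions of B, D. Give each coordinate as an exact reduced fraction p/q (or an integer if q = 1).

B = (1, -11/3)
D = (-2, -5/3)

1. B_x = 1  [line -17/3·x + 9·y + 116/3 = 0 ∩ |BA|² = 52/9]
2. B_y = -11/3  [line -17/3·x + 9·y + 116/3 = 0 ∩ |BA|² = 52/9]
   → B = (1, -11/3)
3. D_x = -2  [2·signedArea(DCE) = -140/3 ∩ 2·signedArea(DBC) = 35]
4. D_y = -5/3  [2·signedArea(DCE) = -140/3 ∩ 2·signedArea(DBC) = 35]
   → D = (-2, -5/3)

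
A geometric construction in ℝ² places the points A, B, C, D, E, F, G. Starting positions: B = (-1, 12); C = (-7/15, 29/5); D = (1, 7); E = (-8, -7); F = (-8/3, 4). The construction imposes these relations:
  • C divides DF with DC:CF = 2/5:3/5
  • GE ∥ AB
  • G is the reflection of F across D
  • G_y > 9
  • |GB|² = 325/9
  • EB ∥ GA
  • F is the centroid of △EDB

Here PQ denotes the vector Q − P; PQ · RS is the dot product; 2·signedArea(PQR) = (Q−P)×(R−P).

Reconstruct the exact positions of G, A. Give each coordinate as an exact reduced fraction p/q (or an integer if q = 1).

A = (35/3, 29)
G = (14/3, 10)

1. G_x = 14/3  [G is the reflection of F across D]
2. G_y = 10  [G is the reflection of F across D]
   → G = (14/3, 10)
3. A_x = 35/3  [GE ∥ AB ∩ EB ∥ GA]
4. A_y = 29  [GE ∥ AB ∩ EB ∥ GA]
   → A = (35/3, 29)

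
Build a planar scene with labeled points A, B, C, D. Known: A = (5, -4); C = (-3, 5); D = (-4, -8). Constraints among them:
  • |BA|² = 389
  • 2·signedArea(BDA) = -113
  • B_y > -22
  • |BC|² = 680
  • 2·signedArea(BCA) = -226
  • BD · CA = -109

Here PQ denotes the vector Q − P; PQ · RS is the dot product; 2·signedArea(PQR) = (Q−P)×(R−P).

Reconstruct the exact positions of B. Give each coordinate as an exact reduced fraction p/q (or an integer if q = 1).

1. B_x = -5  [2·signedArea(BDA) = -113 ∩ BD · CA = -109]
2. B_y = -21  [2·signedArea(BDA) = -113 ∩ BD · CA = -109]
   → B = (-5, -21)

B = (-5, -21)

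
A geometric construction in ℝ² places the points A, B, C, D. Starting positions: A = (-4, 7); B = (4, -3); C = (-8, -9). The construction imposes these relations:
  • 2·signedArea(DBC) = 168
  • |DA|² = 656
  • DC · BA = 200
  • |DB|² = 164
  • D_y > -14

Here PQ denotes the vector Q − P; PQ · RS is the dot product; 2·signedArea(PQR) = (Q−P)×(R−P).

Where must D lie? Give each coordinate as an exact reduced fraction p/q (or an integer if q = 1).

D = (12, -13)

1. D_x = 12  [2·signedArea(DBC) = 168 ∩ DC · BA = 200]
2. D_y = -13  [2·signedArea(DBC) = 168 ∩ DC · BA = 200]
   → D = (12, -13)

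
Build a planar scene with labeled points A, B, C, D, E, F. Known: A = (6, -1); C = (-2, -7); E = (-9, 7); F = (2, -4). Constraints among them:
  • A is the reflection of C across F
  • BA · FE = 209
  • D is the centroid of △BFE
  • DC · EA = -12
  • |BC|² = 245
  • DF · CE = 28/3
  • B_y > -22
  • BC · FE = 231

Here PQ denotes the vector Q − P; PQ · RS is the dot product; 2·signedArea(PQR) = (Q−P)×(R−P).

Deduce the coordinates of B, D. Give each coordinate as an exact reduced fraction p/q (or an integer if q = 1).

B = (5, -21)
D = (-2/3, -6)

1. D_x = -2/3  [DF · CE = 28/3 ∩ DC · EA = -12]
2. D_y = -6  [DF · CE = 28/3 ∩ DC · EA = -12]
   → D = (-2/3, -6)
3. B_x = 5  [BA · FE = 209 ∩ D is the centroid of △BFE]
4. B_y = -21  [BA · FE = 209 ∩ D is the centroid of △BFE]
   → B = (5, -21)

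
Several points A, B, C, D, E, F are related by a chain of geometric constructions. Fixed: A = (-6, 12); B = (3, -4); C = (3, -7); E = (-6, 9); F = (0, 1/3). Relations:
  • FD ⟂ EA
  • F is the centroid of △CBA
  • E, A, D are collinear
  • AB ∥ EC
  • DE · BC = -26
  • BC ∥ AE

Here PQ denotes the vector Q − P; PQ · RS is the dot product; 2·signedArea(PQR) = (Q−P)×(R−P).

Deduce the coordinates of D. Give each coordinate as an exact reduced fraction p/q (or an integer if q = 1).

1. D_x = -6  [E, A, D are collinear ∩ FD ⟂ EA]
2. D_y = 1/3  [E, A, D are collinear ∩ FD ⟂ EA]
   → D = (-6, 1/3)

D = (-6, 1/3)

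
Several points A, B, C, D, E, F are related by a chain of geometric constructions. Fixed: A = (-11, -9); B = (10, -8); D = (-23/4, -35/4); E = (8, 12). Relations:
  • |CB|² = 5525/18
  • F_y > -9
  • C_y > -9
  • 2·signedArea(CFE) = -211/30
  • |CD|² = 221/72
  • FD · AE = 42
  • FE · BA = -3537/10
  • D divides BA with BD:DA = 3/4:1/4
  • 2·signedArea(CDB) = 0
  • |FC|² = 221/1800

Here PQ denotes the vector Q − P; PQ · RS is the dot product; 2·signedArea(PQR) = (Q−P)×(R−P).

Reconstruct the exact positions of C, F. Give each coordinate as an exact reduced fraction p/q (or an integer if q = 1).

C = (-15/2, -53/6)
F = (-157/20, -177/20)

1. F_x = -157/20  [FD · AE = 42 ∩ FE · BA = -3537/10]
2. F_y = -177/20  [FD · AE = 42 ∩ FE · BA = -3537/10]
   → F = (-157/20, -177/20)
3. C_x = -15/2  [2·signedArea(CDB) = 0 ∩ 2·signedArea(CFE) = -211/30]
4. C_y = -53/6  [2·signedArea(CDB) = 0 ∩ 2·signedArea(CFE) = -211/30]
   → C = (-15/2, -53/6)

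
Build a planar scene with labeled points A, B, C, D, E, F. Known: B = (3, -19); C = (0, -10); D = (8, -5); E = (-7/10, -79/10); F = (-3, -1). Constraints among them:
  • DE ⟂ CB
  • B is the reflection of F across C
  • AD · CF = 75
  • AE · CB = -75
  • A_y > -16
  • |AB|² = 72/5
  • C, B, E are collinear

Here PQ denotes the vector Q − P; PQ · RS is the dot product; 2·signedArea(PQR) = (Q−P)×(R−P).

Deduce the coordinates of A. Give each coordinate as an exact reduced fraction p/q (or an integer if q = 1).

1. A_x = 9/5  [line -3·x + 9·y + 144 = 0 ∩ |AB|² = 72/5]
2. A_y = -77/5  [line -3·x + 9·y + 144 = 0 ∩ |AB|² = 72/5]
   → A = (9/5, -77/5)

A = (9/5, -77/5)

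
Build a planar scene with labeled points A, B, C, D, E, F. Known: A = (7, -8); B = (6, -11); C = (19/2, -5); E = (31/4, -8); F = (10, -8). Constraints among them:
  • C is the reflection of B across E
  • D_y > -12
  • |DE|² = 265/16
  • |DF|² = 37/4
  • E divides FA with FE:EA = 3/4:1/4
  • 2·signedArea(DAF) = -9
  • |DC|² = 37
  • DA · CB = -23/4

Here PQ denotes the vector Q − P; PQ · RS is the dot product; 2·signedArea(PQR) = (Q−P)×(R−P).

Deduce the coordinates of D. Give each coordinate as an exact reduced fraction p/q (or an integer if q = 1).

1. D_x = 21/2  [2·signedArea(DAF) = -9 ∩ DA · CB = -23/4]
2. D_y = -11  [2·signedArea(DAF) = -9 ∩ DA · CB = -23/4]
   → D = (21/2, -11)

D = (21/2, -11)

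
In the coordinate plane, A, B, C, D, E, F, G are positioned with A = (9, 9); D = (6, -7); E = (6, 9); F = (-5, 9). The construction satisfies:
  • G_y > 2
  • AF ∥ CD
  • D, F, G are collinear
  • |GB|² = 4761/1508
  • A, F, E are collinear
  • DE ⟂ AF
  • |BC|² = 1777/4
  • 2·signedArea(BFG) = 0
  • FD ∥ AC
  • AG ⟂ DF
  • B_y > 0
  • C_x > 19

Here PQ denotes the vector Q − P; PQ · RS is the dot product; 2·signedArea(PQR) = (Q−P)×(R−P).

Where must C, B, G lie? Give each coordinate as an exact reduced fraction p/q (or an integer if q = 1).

1. C_x = 20  [AF ∥ CD ∩ FD ∥ AC]
2. C_y = -7  [AF ∥ CD ∩ FD ∥ AC]
   → C = (20, -7)
3. G_x = -191/377  [D, F, G are collinear ∩ AG ⟂ DF]
4. G_y = 929/377  [D, F, G are collinear ∩ AG ⟂ DF]
   → G = (-191/377, 929/377)
5. B_x = 1/2  [line 2464/377·x + 1694/377·y + -2926/377 = 0 ∩ |BC|² = 1777/4]
6. B_y = 1  [line 2464/377·x + 1694/377·y + -2926/377 = 0 ∩ |BC|² = 1777/4]
   → B = (1/2, 1)

B = (1/2, 1)
C = (20, -7)
G = (-191/377, 929/377)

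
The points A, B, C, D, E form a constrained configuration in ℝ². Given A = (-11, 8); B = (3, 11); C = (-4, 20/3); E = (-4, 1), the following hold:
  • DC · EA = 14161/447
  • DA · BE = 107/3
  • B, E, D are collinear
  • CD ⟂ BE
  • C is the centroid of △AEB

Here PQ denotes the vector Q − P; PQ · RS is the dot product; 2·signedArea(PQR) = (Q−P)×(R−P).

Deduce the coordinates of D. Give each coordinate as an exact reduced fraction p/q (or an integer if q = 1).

D = (-598/447, 2147/447)

1. D_x = -598/447  [B, E, D are collinear ∩ CD ⟂ BE]
2. D_y = 2147/447  [B, E, D are collinear ∩ CD ⟂ BE]
   → D = (-598/447, 2147/447)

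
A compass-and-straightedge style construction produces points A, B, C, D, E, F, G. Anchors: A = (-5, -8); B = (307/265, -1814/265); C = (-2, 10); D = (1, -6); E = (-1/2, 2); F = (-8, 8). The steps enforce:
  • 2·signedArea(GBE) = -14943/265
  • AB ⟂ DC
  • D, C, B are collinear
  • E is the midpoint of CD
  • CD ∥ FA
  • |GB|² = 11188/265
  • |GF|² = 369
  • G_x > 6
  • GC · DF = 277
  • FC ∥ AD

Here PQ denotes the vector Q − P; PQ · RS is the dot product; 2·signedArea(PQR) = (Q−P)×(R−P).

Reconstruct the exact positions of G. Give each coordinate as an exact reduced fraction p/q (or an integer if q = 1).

G = (7, -4)

1. G_x = 7  [2·signedArea(GBE) = -14943/265 ∩ GC · DF = 277]
2. G_y = -4  [2·signedArea(GBE) = -14943/265 ∩ GC · DF = 277]
   → G = (7, -4)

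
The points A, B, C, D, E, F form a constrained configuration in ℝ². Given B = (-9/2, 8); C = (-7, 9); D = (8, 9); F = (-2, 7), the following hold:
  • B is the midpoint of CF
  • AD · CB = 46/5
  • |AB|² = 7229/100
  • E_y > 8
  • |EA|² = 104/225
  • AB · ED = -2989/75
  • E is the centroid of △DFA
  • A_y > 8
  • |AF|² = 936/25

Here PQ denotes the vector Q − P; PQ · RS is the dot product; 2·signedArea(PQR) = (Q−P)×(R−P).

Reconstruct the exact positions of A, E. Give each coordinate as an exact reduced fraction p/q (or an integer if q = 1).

A = (4, 41/5)
E = (10/3, 121/15)

1. A_x = 4  [line -5/2·x + 1·y + 9/5 = 0 ∩ |AB|² = 7229/100]
2. A_y = 41/5  [line -5/2·x + 1·y + 9/5 = 0 ∩ |AB|² = 7229/100]
   → A = (4, 41/5)
3. E_x = 10/3  [E is the centroid of △DFA]
4. E_y = 121/15  [E is the centroid of △DFA]
   → E = (10/3, 121/15)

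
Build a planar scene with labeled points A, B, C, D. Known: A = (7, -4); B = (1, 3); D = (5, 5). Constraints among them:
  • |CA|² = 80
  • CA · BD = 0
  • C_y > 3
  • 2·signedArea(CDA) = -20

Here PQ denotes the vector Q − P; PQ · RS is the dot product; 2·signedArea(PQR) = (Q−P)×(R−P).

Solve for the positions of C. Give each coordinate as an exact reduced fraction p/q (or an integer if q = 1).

1. C_x = 3  [CA · BD = 0 ∩ 2·signedArea(CDA) = -20]
2. C_y = 4  [CA · BD = 0 ∩ 2·signedArea(CDA) = -20]
   → C = (3, 4)

C = (3, 4)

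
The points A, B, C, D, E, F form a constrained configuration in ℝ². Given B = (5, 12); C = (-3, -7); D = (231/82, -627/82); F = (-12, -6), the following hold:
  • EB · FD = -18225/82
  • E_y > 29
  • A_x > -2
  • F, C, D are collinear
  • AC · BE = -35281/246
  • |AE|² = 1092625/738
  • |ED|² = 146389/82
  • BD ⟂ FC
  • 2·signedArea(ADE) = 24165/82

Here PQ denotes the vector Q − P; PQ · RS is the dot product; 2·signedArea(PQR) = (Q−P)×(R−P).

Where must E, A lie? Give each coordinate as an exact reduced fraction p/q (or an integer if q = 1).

A = (-343/246, -45/82)
E = (22, 30)

1. E_x = 22  [line -1215/82·x + 135/82·y + 11340/41 = 0 ∩ |ED|² = 146389/82]
2. E_y = 30  [line -1215/82·x + 135/82·y + 11340/41 = 0 ∩ |ED|² = 146389/82]
   → E = (22, 30)
3. A_x = -343/246  [AC · BE = -35281/246 ∩ 2·signedArea(ADE) = 24165/82]
4. A_y = -45/82  [AC · BE = -35281/246 ∩ 2·signedArea(ADE) = 24165/82]
   → A = (-343/246, -45/82)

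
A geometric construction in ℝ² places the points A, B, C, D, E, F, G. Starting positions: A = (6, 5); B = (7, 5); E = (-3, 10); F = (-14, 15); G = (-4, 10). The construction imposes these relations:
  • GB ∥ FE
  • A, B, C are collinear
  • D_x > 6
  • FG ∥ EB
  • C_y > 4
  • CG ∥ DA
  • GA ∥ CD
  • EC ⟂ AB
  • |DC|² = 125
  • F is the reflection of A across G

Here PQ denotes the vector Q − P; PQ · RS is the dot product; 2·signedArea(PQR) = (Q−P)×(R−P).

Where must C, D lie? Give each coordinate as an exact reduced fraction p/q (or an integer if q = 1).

1. C_x = -3  [A, B, C are collinear ∩ EC ⟂ AB]
2. C_y = 5  [A, B, C are collinear ∩ EC ⟂ AB]
   → C = (-3, 5)
3. D_x = 7  [CG ∥ DA ∩ GA ∥ CD]
4. D_y = 0  [CG ∥ DA ∩ GA ∥ CD]
   → D = (7, 0)

C = (-3, 5)
D = (7, 0)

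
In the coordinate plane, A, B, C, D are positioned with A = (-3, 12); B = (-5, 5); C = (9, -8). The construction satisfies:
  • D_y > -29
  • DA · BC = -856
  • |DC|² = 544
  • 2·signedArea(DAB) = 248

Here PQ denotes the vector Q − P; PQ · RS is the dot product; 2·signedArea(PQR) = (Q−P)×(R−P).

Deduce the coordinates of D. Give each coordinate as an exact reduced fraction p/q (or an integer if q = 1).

D = (21, -28)

1. D_x = 21  [2·signedArea(DAB) = 248 ∩ DA · BC = -856]
2. D_y = -28  [2·signedArea(DAB) = 248 ∩ DA · BC = -856]
   → D = (21, -28)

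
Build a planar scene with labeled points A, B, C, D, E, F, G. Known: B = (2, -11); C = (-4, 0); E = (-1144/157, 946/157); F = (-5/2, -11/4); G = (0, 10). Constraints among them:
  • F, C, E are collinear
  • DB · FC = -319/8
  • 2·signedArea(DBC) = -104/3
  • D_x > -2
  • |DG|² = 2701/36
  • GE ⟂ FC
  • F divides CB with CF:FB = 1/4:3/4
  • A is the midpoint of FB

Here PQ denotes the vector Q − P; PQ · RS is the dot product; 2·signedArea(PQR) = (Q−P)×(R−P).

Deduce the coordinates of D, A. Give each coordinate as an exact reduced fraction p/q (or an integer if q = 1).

1. D_x = -5/3  [DB · FC = -319/8 ∩ 2·signedArea(DBC) = -104/3]
2. D_y = 3/2  [DB · FC = -319/8 ∩ 2·signedArea(DBC) = -104/3]
   → D = (-5/3, 3/2)
3. A_x = -1/4  [A is the midpoint of FB]
4. A_y = -55/8  [A is the midpoint of FB]
   → A = (-1/4, -55/8)

A = (-1/4, -55/8)
D = (-5/3, 3/2)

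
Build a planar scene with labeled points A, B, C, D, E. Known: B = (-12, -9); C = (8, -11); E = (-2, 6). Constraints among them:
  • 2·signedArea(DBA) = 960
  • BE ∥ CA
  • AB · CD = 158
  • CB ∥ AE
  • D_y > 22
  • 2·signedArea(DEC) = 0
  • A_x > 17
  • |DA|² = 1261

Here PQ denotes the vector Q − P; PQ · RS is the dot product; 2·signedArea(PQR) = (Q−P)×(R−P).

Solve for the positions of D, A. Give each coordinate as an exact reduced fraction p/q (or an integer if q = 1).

1. A_x = 18  [CB ∥ AE ∩ BE ∥ CA]
2. A_y = 4  [CB ∥ AE ∩ BE ∥ CA]
   → A = (18, 4)
3. D_x = -12  [2·signedArea(DEC) = 0 ∩ AB · CD = 158]
4. D_y = 23  [2·signedArea(DEC) = 0 ∩ AB · CD = 158]
   → D = (-12, 23)

A = (18, 4)
D = (-12, 23)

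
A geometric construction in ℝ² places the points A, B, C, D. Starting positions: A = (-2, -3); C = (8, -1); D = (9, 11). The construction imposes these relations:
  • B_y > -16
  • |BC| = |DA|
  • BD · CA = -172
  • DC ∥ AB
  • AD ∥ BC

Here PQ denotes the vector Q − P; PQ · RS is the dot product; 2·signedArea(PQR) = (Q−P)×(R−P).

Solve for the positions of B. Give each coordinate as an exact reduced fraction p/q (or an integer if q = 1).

B = (-3, -15)

1. B_x = -3  [AD ∥ BC ∩ DC ∥ AB]
2. B_y = -15  [AD ∥ BC ∩ DC ∥ AB]
   → B = (-3, -15)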